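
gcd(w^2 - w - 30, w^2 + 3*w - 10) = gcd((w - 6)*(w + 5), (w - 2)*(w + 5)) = w + 5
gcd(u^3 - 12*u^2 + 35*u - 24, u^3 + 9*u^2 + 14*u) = 1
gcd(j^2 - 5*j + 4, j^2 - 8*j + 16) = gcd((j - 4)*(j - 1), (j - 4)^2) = j - 4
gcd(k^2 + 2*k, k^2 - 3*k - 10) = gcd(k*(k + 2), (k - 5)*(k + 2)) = k + 2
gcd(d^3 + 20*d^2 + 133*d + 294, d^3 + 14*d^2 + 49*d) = d^2 + 14*d + 49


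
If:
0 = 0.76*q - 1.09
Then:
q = 1.43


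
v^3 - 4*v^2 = v^2*(v - 4)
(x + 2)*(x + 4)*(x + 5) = x^3 + 11*x^2 + 38*x + 40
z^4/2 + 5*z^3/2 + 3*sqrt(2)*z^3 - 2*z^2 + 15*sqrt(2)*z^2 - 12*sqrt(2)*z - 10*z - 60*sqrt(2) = (z/2 + 1)*(z - 2)*(z + 5)*(z + 6*sqrt(2))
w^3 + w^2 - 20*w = w*(w - 4)*(w + 5)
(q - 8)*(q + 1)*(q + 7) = q^3 - 57*q - 56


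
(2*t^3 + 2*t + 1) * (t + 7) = 2*t^4 + 14*t^3 + 2*t^2 + 15*t + 7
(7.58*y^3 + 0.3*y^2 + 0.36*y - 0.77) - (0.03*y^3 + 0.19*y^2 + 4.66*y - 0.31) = 7.55*y^3 + 0.11*y^2 - 4.3*y - 0.46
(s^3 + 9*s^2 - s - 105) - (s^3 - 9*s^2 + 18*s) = 18*s^2 - 19*s - 105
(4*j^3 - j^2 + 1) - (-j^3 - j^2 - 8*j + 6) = 5*j^3 + 8*j - 5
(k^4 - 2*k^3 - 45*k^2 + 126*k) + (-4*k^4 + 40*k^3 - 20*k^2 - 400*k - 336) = -3*k^4 + 38*k^3 - 65*k^2 - 274*k - 336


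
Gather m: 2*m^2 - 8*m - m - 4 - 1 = 2*m^2 - 9*m - 5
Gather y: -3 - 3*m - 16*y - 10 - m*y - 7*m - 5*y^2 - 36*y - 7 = -10*m - 5*y^2 + y*(-m - 52) - 20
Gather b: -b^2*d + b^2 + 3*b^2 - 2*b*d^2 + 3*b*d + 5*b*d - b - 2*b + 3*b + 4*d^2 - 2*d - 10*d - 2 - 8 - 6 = b^2*(4 - d) + b*(-2*d^2 + 8*d) + 4*d^2 - 12*d - 16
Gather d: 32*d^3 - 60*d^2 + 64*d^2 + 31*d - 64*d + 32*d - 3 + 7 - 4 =32*d^3 + 4*d^2 - d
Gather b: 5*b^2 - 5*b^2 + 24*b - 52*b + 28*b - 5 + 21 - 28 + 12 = 0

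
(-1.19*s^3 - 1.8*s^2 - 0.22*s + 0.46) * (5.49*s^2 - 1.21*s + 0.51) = -6.5331*s^5 - 8.4421*s^4 + 0.3633*s^3 + 1.8736*s^2 - 0.6688*s + 0.2346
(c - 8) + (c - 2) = 2*c - 10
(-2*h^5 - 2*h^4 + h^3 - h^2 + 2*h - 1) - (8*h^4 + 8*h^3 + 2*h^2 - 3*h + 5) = -2*h^5 - 10*h^4 - 7*h^3 - 3*h^2 + 5*h - 6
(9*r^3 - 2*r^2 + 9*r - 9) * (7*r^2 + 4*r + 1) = 63*r^5 + 22*r^4 + 64*r^3 - 29*r^2 - 27*r - 9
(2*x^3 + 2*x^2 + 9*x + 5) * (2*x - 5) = 4*x^4 - 6*x^3 + 8*x^2 - 35*x - 25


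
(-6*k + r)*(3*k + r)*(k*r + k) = -18*k^3*r - 18*k^3 - 3*k^2*r^2 - 3*k^2*r + k*r^3 + k*r^2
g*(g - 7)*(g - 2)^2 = g^4 - 11*g^3 + 32*g^2 - 28*g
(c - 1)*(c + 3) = c^2 + 2*c - 3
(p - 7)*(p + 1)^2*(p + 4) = p^4 - p^3 - 33*p^2 - 59*p - 28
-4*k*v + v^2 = v*(-4*k + v)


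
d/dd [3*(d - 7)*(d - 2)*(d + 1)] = 9*d^2 - 48*d + 15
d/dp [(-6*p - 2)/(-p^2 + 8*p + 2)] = 2*(-3*p^2 - 2*p + 2)/(p^4 - 16*p^3 + 60*p^2 + 32*p + 4)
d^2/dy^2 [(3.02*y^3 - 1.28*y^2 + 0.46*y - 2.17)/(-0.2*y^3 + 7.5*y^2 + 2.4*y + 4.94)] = (-4.44089209850063e-16*y^7 - 8.95760000000001*y^6 - 8.80799999999954*y^5 - 26.93712*y^4 + 56.3449600000002*y^3 + 221.29692*y^2 - 92.7114720000001*y - 62.417864)/(0.008*y^9 - 0.9*y^8 + 33.462*y^7 - 400.8678*y^6 - 357.084*y^5 - 948.9978*y^4 - 532.70184*y^3 - 634.4442*y^2 - 175.70592*y - 120.553784)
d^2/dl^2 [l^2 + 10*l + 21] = 2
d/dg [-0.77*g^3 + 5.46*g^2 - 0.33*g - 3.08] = -2.31*g^2 + 10.92*g - 0.33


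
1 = 1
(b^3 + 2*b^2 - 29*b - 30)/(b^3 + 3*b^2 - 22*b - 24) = (b - 5)/(b - 4)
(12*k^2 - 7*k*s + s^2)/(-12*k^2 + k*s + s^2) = (-4*k + s)/(4*k + s)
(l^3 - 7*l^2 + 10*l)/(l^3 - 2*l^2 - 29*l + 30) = l*(l^2 - 7*l + 10)/(l^3 - 2*l^2 - 29*l + 30)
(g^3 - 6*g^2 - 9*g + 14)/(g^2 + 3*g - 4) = (g^2 - 5*g - 14)/(g + 4)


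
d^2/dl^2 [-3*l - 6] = 0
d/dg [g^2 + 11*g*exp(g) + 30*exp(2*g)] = 11*g*exp(g) + 2*g + 60*exp(2*g) + 11*exp(g)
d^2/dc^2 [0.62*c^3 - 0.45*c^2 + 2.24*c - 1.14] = 3.72*c - 0.9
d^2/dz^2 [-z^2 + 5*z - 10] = -2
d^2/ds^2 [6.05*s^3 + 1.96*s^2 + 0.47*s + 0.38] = 36.3*s + 3.92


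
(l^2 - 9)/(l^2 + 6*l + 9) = (l - 3)/(l + 3)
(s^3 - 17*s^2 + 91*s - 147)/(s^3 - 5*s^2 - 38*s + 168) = (s^2 - 10*s + 21)/(s^2 + 2*s - 24)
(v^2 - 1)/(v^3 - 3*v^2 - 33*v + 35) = (v + 1)/(v^2 - 2*v - 35)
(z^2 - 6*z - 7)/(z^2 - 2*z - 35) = (z + 1)/(z + 5)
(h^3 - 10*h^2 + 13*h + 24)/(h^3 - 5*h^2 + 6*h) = (h^2 - 7*h - 8)/(h*(h - 2))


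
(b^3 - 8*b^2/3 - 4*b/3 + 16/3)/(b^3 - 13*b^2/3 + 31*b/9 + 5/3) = 3*(3*b^3 - 8*b^2 - 4*b + 16)/(9*b^3 - 39*b^2 + 31*b + 15)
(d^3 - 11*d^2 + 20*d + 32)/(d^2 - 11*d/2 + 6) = 2*(d^2 - 7*d - 8)/(2*d - 3)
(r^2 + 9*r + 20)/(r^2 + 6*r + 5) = (r + 4)/(r + 1)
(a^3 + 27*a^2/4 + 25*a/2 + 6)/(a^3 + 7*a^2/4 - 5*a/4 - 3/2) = (a + 4)/(a - 1)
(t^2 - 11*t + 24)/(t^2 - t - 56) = (t - 3)/(t + 7)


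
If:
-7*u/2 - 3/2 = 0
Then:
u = -3/7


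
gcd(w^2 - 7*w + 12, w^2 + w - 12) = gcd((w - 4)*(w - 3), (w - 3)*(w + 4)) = w - 3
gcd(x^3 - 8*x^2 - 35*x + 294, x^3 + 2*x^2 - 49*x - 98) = x - 7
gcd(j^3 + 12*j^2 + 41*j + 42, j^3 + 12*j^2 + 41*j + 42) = j^3 + 12*j^2 + 41*j + 42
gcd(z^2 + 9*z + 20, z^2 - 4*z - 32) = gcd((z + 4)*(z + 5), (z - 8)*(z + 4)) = z + 4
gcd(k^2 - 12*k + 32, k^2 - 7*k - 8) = k - 8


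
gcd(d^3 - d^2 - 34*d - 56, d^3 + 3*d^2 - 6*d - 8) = d + 4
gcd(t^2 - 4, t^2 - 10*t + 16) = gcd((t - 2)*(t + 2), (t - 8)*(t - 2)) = t - 2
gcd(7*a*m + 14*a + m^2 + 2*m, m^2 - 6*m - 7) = 1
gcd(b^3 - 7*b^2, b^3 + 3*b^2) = b^2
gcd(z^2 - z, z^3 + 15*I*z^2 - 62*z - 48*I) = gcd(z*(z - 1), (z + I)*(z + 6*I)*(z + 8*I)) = 1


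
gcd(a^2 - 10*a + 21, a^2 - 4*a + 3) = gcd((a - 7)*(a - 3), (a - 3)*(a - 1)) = a - 3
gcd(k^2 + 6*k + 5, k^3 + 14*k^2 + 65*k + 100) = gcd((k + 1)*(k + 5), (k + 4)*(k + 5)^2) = k + 5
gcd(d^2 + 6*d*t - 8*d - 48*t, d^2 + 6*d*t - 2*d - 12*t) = d + 6*t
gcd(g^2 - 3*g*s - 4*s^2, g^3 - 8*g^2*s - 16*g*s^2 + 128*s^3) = -g + 4*s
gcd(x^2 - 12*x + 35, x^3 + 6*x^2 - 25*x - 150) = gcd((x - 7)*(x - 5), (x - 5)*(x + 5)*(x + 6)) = x - 5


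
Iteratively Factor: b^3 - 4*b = (b + 2)*(b^2 - 2*b) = b*(b + 2)*(b - 2)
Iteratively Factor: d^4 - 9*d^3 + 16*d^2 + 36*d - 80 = (d + 2)*(d^3 - 11*d^2 + 38*d - 40) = (d - 4)*(d + 2)*(d^2 - 7*d + 10) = (d - 4)*(d - 2)*(d + 2)*(d - 5)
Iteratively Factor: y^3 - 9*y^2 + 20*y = (y)*(y^2 - 9*y + 20) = y*(y - 4)*(y - 5)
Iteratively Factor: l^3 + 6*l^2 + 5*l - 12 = (l + 3)*(l^2 + 3*l - 4) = (l - 1)*(l + 3)*(l + 4)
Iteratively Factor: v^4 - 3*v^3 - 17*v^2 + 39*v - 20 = (v + 4)*(v^3 - 7*v^2 + 11*v - 5) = (v - 1)*(v + 4)*(v^2 - 6*v + 5) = (v - 1)^2*(v + 4)*(v - 5)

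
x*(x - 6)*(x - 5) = x^3 - 11*x^2 + 30*x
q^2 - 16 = (q - 4)*(q + 4)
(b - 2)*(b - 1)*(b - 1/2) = b^3 - 7*b^2/2 + 7*b/2 - 1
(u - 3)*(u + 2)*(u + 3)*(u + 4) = u^4 + 6*u^3 - u^2 - 54*u - 72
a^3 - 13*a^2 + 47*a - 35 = (a - 7)*(a - 5)*(a - 1)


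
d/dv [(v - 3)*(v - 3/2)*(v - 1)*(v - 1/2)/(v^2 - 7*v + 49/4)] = 2*(8*v^4 - 80*v^3 + 252*v^2 - 293*v + 108)/(8*v^3 - 84*v^2 + 294*v - 343)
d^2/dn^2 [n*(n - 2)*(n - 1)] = 6*n - 6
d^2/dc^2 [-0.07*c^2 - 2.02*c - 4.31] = -0.140000000000000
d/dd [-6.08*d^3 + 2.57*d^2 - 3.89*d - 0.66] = -18.24*d^2 + 5.14*d - 3.89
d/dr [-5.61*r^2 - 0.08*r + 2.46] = -11.22*r - 0.08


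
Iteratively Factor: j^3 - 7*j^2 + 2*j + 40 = (j + 2)*(j^2 - 9*j + 20) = (j - 4)*(j + 2)*(j - 5)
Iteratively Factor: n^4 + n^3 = (n + 1)*(n^3) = n*(n + 1)*(n^2) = n^2*(n + 1)*(n)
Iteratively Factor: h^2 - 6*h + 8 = (h - 2)*(h - 4)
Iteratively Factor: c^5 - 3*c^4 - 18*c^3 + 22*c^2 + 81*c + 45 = (c + 1)*(c^4 - 4*c^3 - 14*c^2 + 36*c + 45) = (c - 5)*(c + 1)*(c^3 + c^2 - 9*c - 9) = (c - 5)*(c + 1)*(c + 3)*(c^2 - 2*c - 3) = (c - 5)*(c + 1)^2*(c + 3)*(c - 3)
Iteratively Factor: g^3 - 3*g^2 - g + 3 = (g - 3)*(g^2 - 1) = (g - 3)*(g - 1)*(g + 1)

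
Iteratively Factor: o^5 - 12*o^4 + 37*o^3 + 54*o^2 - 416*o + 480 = (o - 4)*(o^4 - 8*o^3 + 5*o^2 + 74*o - 120) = (o - 4)^2*(o^3 - 4*o^2 - 11*o + 30) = (o - 4)^2*(o + 3)*(o^2 - 7*o + 10) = (o - 4)^2*(o - 2)*(o + 3)*(o - 5)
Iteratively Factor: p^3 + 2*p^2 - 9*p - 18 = (p - 3)*(p^2 + 5*p + 6) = (p - 3)*(p + 3)*(p + 2)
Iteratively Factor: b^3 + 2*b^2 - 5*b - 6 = (b + 3)*(b^2 - b - 2) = (b + 1)*(b + 3)*(b - 2)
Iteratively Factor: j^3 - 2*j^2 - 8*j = (j - 4)*(j^2 + 2*j) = (j - 4)*(j + 2)*(j)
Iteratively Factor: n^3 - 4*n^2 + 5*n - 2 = (n - 2)*(n^2 - 2*n + 1) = (n - 2)*(n - 1)*(n - 1)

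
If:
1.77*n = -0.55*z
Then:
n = -0.310734463276836*z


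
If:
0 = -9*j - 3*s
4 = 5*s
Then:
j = -4/15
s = 4/5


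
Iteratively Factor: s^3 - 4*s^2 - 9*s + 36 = (s + 3)*(s^2 - 7*s + 12) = (s - 3)*(s + 3)*(s - 4)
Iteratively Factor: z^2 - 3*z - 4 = (z + 1)*(z - 4)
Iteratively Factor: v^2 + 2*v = (v)*(v + 2)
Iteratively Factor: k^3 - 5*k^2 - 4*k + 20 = (k - 5)*(k^2 - 4) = (k - 5)*(k + 2)*(k - 2)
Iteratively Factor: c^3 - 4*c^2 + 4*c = (c - 2)*(c^2 - 2*c) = c*(c - 2)*(c - 2)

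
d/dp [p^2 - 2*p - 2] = 2*p - 2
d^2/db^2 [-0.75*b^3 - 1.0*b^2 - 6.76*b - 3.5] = -4.5*b - 2.0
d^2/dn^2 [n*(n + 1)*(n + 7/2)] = 6*n + 9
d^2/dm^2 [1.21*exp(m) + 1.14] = 1.21*exp(m)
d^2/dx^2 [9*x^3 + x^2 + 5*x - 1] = 54*x + 2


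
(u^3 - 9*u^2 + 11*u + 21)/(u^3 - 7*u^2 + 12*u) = (u^2 - 6*u - 7)/(u*(u - 4))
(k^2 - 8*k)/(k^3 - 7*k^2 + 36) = k*(k - 8)/(k^3 - 7*k^2 + 36)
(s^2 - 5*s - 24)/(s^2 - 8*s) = (s + 3)/s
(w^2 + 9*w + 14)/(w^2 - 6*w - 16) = (w + 7)/(w - 8)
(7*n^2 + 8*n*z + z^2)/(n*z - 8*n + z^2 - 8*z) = (7*n + z)/(z - 8)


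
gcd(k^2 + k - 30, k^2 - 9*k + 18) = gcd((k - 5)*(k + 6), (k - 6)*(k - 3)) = 1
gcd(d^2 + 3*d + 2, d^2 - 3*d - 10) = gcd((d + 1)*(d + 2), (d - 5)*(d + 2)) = d + 2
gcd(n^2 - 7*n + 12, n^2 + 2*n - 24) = n - 4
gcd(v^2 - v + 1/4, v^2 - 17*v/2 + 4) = v - 1/2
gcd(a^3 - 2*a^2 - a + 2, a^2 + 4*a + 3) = a + 1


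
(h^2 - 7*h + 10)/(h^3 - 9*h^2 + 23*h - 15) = (h - 2)/(h^2 - 4*h + 3)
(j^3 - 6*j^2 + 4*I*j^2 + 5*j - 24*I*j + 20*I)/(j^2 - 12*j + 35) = (j^2 + j*(-1 + 4*I) - 4*I)/(j - 7)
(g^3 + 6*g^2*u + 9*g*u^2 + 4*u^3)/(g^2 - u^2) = (-g^2 - 5*g*u - 4*u^2)/(-g + u)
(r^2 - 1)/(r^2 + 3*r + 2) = (r - 1)/(r + 2)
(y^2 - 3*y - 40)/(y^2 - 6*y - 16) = (y + 5)/(y + 2)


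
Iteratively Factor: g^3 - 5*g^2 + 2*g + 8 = (g - 4)*(g^2 - g - 2) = (g - 4)*(g + 1)*(g - 2)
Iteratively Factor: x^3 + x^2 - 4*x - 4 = (x - 2)*(x^2 + 3*x + 2) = (x - 2)*(x + 2)*(x + 1)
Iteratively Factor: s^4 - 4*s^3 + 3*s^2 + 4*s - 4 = (s - 2)*(s^3 - 2*s^2 - s + 2) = (s - 2)*(s + 1)*(s^2 - 3*s + 2) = (s - 2)^2*(s + 1)*(s - 1)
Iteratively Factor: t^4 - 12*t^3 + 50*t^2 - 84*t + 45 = (t - 3)*(t^3 - 9*t^2 + 23*t - 15) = (t - 5)*(t - 3)*(t^2 - 4*t + 3) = (t - 5)*(t - 3)^2*(t - 1)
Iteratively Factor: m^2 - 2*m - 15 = (m + 3)*(m - 5)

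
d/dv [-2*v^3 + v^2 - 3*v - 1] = -6*v^2 + 2*v - 3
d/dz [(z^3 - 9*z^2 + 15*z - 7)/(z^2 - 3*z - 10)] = (z^4 - 6*z^3 - 18*z^2 + 194*z - 171)/(z^4 - 6*z^3 - 11*z^2 + 60*z + 100)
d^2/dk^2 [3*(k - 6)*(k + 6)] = 6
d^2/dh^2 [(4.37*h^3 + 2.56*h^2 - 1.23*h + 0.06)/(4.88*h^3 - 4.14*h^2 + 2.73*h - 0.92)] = (4.54747350886464e-13*h^7 + 298.505696*h^6 - 525.0636*h^5 + 197.048544*h^4 + 221.838578*h^3 - 179.657496*h^2 + 47.849016*h - 1.407676)/(116.214272*h^9 - 295.774848*h^8 + 445.96368*h^7 - 467.614104*h^6 + 361.005444*h^5 - 213.409962*h^4 + 95.125857*h^3 - 31.082292*h^2 + 6.932016*h - 0.778688)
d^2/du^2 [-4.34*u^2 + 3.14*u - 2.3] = -8.68000000000000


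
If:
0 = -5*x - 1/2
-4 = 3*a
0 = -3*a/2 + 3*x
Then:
No Solution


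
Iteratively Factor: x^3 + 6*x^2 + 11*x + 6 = (x + 1)*(x^2 + 5*x + 6) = (x + 1)*(x + 3)*(x + 2)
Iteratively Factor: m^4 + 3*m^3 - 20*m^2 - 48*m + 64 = (m - 1)*(m^3 + 4*m^2 - 16*m - 64) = (m - 1)*(m + 4)*(m^2 - 16) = (m - 4)*(m - 1)*(m + 4)*(m + 4)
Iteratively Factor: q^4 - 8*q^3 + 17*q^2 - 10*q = (q)*(q^3 - 8*q^2 + 17*q - 10) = q*(q - 2)*(q^2 - 6*q + 5) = q*(q - 2)*(q - 1)*(q - 5)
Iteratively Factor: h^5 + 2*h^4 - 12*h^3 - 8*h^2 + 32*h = (h - 2)*(h^4 + 4*h^3 - 4*h^2 - 16*h) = h*(h - 2)*(h^3 + 4*h^2 - 4*h - 16) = h*(h - 2)*(h + 2)*(h^2 + 2*h - 8) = h*(h - 2)*(h + 2)*(h + 4)*(h - 2)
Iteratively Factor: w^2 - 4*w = (w)*(w - 4)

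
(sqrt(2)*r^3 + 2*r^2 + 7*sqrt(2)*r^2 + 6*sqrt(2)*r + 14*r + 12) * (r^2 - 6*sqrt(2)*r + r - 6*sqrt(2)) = sqrt(2)*r^5 - 10*r^4 + 8*sqrt(2)*r^4 - 80*r^3 + sqrt(2)*r^3 - 130*r^2 - 90*sqrt(2)*r^2 - 156*sqrt(2)*r - 60*r - 72*sqrt(2)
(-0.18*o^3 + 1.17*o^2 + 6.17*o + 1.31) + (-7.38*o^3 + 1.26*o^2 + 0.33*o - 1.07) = -7.56*o^3 + 2.43*o^2 + 6.5*o + 0.24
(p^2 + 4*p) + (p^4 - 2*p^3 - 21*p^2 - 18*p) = p^4 - 2*p^3 - 20*p^2 - 14*p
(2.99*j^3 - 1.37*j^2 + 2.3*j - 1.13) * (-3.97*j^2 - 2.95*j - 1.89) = -11.8703*j^5 - 3.3816*j^4 - 10.7406*j^3 + 0.290399999999999*j^2 - 1.0135*j + 2.1357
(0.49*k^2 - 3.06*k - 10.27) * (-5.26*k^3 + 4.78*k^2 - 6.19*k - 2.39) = -2.5774*k^5 + 18.4378*k^4 + 36.3603*k^3 - 31.3203*k^2 + 70.8847*k + 24.5453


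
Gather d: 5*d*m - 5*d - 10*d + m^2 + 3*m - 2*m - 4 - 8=d*(5*m - 15) + m^2 + m - 12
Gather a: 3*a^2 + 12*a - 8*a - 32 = 3*a^2 + 4*a - 32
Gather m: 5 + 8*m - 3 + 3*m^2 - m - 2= 3*m^2 + 7*m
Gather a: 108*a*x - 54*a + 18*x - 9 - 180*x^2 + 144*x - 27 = a*(108*x - 54) - 180*x^2 + 162*x - 36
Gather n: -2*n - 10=-2*n - 10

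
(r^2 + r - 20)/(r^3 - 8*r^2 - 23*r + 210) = (r - 4)/(r^2 - 13*r + 42)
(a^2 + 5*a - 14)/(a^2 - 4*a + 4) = (a + 7)/(a - 2)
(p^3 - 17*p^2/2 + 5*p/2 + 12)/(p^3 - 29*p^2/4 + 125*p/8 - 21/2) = 4*(p^2 - 7*p - 8)/(4*p^2 - 23*p + 28)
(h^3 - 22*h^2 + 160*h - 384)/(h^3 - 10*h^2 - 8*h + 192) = (h - 8)/(h + 4)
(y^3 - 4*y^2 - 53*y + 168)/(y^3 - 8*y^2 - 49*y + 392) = (y - 3)/(y - 7)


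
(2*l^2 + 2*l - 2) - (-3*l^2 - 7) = 5*l^2 + 2*l + 5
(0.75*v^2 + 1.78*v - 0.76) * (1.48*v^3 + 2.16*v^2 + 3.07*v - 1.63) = 1.11*v^5 + 4.2544*v^4 + 5.0225*v^3 + 2.6005*v^2 - 5.2346*v + 1.2388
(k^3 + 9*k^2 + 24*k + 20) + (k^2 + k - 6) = k^3 + 10*k^2 + 25*k + 14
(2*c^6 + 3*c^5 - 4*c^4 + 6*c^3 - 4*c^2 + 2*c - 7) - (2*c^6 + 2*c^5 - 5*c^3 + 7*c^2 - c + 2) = c^5 - 4*c^4 + 11*c^3 - 11*c^2 + 3*c - 9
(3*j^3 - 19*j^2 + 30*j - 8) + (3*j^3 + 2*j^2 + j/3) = 6*j^3 - 17*j^2 + 91*j/3 - 8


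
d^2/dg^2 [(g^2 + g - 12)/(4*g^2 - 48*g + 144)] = (13*g + 12)/(2*(g^4 - 24*g^3 + 216*g^2 - 864*g + 1296))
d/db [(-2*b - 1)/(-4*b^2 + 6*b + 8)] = (-4*b^2 - 4*b - 5)/(2*(4*b^4 - 12*b^3 - 7*b^2 + 24*b + 16))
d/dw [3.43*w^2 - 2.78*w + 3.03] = 6.86*w - 2.78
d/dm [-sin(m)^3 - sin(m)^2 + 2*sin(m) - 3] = (-3*sin(m)^2 - 2*sin(m) + 2)*cos(m)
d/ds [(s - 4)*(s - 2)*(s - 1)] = 3*s^2 - 14*s + 14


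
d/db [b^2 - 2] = 2*b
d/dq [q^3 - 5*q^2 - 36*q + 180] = 3*q^2 - 10*q - 36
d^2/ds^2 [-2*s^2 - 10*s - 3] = -4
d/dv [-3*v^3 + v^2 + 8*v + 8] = -9*v^2 + 2*v + 8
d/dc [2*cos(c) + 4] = -2*sin(c)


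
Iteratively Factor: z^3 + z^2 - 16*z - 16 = (z - 4)*(z^2 + 5*z + 4) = (z - 4)*(z + 4)*(z + 1)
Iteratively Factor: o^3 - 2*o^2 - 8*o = (o)*(o^2 - 2*o - 8) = o*(o - 4)*(o + 2)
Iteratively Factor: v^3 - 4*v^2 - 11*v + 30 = (v - 2)*(v^2 - 2*v - 15) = (v - 2)*(v + 3)*(v - 5)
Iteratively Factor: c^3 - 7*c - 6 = (c + 2)*(c^2 - 2*c - 3) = (c + 1)*(c + 2)*(c - 3)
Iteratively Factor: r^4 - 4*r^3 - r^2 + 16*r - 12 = (r - 2)*(r^3 - 2*r^2 - 5*r + 6) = (r - 2)*(r - 1)*(r^2 - r - 6) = (r - 2)*(r - 1)*(r + 2)*(r - 3)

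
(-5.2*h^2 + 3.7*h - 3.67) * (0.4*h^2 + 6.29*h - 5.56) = -2.08*h^4 - 31.228*h^3 + 50.717*h^2 - 43.6563*h + 20.4052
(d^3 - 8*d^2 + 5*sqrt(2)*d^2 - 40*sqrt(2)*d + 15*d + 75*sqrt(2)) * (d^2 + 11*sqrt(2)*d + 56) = d^5 - 8*d^4 + 16*sqrt(2)*d^4 - 128*sqrt(2)*d^3 + 181*d^3 - 1328*d^2 + 520*sqrt(2)*d^2 - 2240*sqrt(2)*d + 2490*d + 4200*sqrt(2)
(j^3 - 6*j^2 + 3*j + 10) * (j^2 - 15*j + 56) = j^5 - 21*j^4 + 149*j^3 - 371*j^2 + 18*j + 560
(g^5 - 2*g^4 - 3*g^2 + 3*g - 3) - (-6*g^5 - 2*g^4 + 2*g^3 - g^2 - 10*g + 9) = 7*g^5 - 2*g^3 - 2*g^2 + 13*g - 12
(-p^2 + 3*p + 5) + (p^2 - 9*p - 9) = -6*p - 4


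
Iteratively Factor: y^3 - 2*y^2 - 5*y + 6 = (y - 3)*(y^2 + y - 2) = (y - 3)*(y - 1)*(y + 2)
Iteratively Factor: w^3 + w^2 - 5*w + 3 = (w - 1)*(w^2 + 2*w - 3) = (w - 1)*(w + 3)*(w - 1)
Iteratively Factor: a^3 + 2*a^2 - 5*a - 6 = (a + 1)*(a^2 + a - 6) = (a + 1)*(a + 3)*(a - 2)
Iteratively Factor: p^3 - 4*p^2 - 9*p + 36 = (p - 3)*(p^2 - p - 12) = (p - 4)*(p - 3)*(p + 3)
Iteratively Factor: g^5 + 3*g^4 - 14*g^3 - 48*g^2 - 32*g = (g + 1)*(g^4 + 2*g^3 - 16*g^2 - 32*g) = (g + 1)*(g + 2)*(g^3 - 16*g) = (g - 4)*(g + 1)*(g + 2)*(g^2 + 4*g) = (g - 4)*(g + 1)*(g + 2)*(g + 4)*(g)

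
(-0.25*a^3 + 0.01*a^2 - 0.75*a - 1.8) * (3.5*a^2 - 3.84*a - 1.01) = -0.875*a^5 + 0.995*a^4 - 2.4109*a^3 - 3.4301*a^2 + 7.6695*a + 1.818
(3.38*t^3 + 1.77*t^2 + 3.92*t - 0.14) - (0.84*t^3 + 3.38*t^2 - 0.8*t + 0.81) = 2.54*t^3 - 1.61*t^2 + 4.72*t - 0.95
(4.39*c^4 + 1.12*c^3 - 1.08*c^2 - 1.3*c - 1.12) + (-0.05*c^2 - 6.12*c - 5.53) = 4.39*c^4 + 1.12*c^3 - 1.13*c^2 - 7.42*c - 6.65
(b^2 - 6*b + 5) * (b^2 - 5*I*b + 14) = b^4 - 6*b^3 - 5*I*b^3 + 19*b^2 + 30*I*b^2 - 84*b - 25*I*b + 70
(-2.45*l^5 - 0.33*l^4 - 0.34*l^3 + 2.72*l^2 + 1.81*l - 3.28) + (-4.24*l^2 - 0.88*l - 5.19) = -2.45*l^5 - 0.33*l^4 - 0.34*l^3 - 1.52*l^2 + 0.93*l - 8.47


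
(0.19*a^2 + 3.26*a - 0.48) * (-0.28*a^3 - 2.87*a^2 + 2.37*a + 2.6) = -0.0532*a^5 - 1.4581*a^4 - 8.7715*a^3 + 9.5978*a^2 + 7.3384*a - 1.248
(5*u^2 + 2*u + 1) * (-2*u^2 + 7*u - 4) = -10*u^4 + 31*u^3 - 8*u^2 - u - 4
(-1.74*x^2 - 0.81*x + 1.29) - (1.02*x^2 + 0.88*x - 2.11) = -2.76*x^2 - 1.69*x + 3.4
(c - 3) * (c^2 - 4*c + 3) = c^3 - 7*c^2 + 15*c - 9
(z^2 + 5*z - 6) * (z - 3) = z^3 + 2*z^2 - 21*z + 18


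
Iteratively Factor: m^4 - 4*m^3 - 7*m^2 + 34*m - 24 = (m - 4)*(m^3 - 7*m + 6) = (m - 4)*(m + 3)*(m^2 - 3*m + 2) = (m - 4)*(m - 1)*(m + 3)*(m - 2)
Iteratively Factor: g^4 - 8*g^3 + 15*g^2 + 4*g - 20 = (g + 1)*(g^3 - 9*g^2 + 24*g - 20) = (g - 5)*(g + 1)*(g^2 - 4*g + 4) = (g - 5)*(g - 2)*(g + 1)*(g - 2)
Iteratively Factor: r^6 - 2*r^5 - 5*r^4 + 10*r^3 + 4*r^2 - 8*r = (r - 1)*(r^5 - r^4 - 6*r^3 + 4*r^2 + 8*r) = (r - 1)*(r + 1)*(r^4 - 2*r^3 - 4*r^2 + 8*r) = (r - 1)*(r + 1)*(r + 2)*(r^3 - 4*r^2 + 4*r) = (r - 2)*(r - 1)*(r + 1)*(r + 2)*(r^2 - 2*r) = (r - 2)^2*(r - 1)*(r + 1)*(r + 2)*(r)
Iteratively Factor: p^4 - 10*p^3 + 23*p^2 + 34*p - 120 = (p - 3)*(p^3 - 7*p^2 + 2*p + 40) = (p - 4)*(p - 3)*(p^2 - 3*p - 10) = (p - 4)*(p - 3)*(p + 2)*(p - 5)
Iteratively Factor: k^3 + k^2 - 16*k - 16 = (k - 4)*(k^2 + 5*k + 4) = (k - 4)*(k + 1)*(k + 4)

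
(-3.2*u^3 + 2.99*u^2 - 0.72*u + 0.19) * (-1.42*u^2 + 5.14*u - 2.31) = 4.544*u^5 - 20.6938*u^4 + 23.783*u^3 - 10.8775*u^2 + 2.6398*u - 0.4389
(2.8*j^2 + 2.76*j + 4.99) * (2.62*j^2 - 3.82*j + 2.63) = 7.336*j^4 - 3.4648*j^3 + 9.8946*j^2 - 11.803*j + 13.1237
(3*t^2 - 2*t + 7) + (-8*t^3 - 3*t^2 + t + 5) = -8*t^3 - t + 12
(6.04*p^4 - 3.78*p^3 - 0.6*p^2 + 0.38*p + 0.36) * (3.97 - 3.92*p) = -23.6768*p^5 + 38.7964*p^4 - 12.6546*p^3 - 3.8716*p^2 + 0.0974000000000002*p + 1.4292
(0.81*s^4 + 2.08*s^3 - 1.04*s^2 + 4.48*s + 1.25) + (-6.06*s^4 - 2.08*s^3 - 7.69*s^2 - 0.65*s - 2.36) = -5.25*s^4 - 8.73*s^2 + 3.83*s - 1.11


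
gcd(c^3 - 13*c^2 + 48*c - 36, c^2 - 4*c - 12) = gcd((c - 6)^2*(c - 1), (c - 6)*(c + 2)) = c - 6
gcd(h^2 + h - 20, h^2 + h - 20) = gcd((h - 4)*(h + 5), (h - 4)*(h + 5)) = h^2 + h - 20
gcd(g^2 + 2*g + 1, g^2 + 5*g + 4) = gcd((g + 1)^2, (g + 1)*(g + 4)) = g + 1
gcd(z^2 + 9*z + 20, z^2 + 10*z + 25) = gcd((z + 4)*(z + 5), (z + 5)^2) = z + 5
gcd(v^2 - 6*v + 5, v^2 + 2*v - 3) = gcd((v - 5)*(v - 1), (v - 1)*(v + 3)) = v - 1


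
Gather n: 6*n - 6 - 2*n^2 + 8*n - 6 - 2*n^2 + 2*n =-4*n^2 + 16*n - 12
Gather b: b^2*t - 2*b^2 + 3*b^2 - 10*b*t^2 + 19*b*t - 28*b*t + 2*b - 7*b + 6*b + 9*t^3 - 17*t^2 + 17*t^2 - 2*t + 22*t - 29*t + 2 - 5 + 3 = b^2*(t + 1) + b*(-10*t^2 - 9*t + 1) + 9*t^3 - 9*t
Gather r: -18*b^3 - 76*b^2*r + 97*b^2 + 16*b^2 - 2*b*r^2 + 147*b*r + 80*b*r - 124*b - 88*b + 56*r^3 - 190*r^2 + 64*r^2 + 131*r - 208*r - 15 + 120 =-18*b^3 + 113*b^2 - 212*b + 56*r^3 + r^2*(-2*b - 126) + r*(-76*b^2 + 227*b - 77) + 105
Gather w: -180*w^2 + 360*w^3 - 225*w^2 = 360*w^3 - 405*w^2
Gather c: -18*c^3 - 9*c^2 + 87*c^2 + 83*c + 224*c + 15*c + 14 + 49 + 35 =-18*c^3 + 78*c^2 + 322*c + 98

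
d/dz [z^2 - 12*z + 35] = 2*z - 12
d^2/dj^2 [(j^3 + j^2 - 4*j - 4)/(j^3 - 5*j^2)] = 12*(j^4 - 2*j^3 + 6*j^2 + 10*j - 50)/(j^4*(j^3 - 15*j^2 + 75*j - 125))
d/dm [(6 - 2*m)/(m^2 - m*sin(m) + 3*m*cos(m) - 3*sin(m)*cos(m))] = 2*(-m^2 + m*sin(m) - 3*m*cos(m) + (3 - m)*(3*m*sin(m) + m*cos(m) - 2*m + sin(m) - 3*cos(m) + 3*cos(2*m)) + 3*sin(2*m)/2)/((m - sin(m))^2*(m + 3*cos(m))^2)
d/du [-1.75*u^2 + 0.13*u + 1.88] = 0.13 - 3.5*u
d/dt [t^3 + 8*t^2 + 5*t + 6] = 3*t^2 + 16*t + 5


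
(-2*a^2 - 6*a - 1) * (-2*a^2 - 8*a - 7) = 4*a^4 + 28*a^3 + 64*a^2 + 50*a + 7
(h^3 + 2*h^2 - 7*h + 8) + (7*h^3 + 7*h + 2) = 8*h^3 + 2*h^2 + 10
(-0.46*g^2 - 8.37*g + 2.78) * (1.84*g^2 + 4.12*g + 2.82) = -0.8464*g^4 - 17.296*g^3 - 30.6664*g^2 - 12.1498*g + 7.8396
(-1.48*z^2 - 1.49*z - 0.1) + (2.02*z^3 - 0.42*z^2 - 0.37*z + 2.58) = 2.02*z^3 - 1.9*z^2 - 1.86*z + 2.48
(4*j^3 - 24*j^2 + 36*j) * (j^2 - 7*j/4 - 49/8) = 4*j^5 - 31*j^4 + 107*j^3/2 + 84*j^2 - 441*j/2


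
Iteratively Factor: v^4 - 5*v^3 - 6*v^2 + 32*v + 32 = (v - 4)*(v^3 - v^2 - 10*v - 8) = (v - 4)*(v + 1)*(v^2 - 2*v - 8) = (v - 4)*(v + 1)*(v + 2)*(v - 4)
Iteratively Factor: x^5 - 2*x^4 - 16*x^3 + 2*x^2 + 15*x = (x + 1)*(x^4 - 3*x^3 - 13*x^2 + 15*x) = x*(x + 1)*(x^3 - 3*x^2 - 13*x + 15) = x*(x - 5)*(x + 1)*(x^2 + 2*x - 3) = x*(x - 5)*(x - 1)*(x + 1)*(x + 3)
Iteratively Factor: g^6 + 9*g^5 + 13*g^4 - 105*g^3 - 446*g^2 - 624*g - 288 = (g + 4)*(g^5 + 5*g^4 - 7*g^3 - 77*g^2 - 138*g - 72) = (g - 4)*(g + 4)*(g^4 + 9*g^3 + 29*g^2 + 39*g + 18) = (g - 4)*(g + 3)*(g + 4)*(g^3 + 6*g^2 + 11*g + 6) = (g - 4)*(g + 3)^2*(g + 4)*(g^2 + 3*g + 2) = (g - 4)*(g + 1)*(g + 3)^2*(g + 4)*(g + 2)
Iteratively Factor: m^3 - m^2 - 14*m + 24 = (m - 2)*(m^2 + m - 12) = (m - 3)*(m - 2)*(m + 4)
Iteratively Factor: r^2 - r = (r)*(r - 1)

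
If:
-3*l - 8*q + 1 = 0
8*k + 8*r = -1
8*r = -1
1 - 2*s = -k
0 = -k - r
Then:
No Solution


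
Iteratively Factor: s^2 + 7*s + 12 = (s + 3)*(s + 4)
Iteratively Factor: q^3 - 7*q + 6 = (q - 2)*(q^2 + 2*q - 3) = (q - 2)*(q - 1)*(q + 3)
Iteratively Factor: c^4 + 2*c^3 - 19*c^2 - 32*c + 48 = (c - 1)*(c^3 + 3*c^2 - 16*c - 48) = (c - 1)*(c + 3)*(c^2 - 16) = (c - 4)*(c - 1)*(c + 3)*(c + 4)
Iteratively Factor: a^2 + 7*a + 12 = (a + 3)*(a + 4)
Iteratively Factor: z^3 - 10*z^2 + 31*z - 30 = (z - 5)*(z^2 - 5*z + 6) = (z - 5)*(z - 3)*(z - 2)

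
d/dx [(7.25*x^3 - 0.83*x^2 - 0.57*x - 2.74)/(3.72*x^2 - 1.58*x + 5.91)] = (26.97*x^4 - 22.91*x^3 + 131.9743*x^2 + 10.575*x - 7.6979)/(13.8384*x^4 - 11.7552*x^3 + 46.4668*x^2 - 18.6756*x + 34.9281)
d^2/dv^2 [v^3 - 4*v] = 6*v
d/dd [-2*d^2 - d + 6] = -4*d - 1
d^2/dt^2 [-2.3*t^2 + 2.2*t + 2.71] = -4.60000000000000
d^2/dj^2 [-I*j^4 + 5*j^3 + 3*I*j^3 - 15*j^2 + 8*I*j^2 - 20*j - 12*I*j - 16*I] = -12*I*j^2 + j*(30 + 18*I) - 30 + 16*I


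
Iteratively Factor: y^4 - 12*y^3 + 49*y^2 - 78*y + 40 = (y - 2)*(y^3 - 10*y^2 + 29*y - 20) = (y - 2)*(y - 1)*(y^2 - 9*y + 20) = (y - 5)*(y - 2)*(y - 1)*(y - 4)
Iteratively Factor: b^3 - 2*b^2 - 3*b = (b - 3)*(b^2 + b) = b*(b - 3)*(b + 1)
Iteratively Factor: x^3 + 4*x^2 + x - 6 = (x - 1)*(x^2 + 5*x + 6) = (x - 1)*(x + 2)*(x + 3)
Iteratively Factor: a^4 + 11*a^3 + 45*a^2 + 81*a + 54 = (a + 3)*(a^3 + 8*a^2 + 21*a + 18) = (a + 3)^2*(a^2 + 5*a + 6) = (a + 2)*(a + 3)^2*(a + 3)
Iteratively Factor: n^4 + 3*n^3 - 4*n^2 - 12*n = (n)*(n^3 + 3*n^2 - 4*n - 12) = n*(n - 2)*(n^2 + 5*n + 6) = n*(n - 2)*(n + 3)*(n + 2)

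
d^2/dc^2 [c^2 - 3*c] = 2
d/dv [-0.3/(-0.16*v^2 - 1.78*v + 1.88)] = (-0.096*v - 0.534)/(0.16*v^2 + 1.78*v - 1.88)^2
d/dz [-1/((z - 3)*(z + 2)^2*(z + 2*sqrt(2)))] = ((z - 3)*(z + 2) + 2*(z - 3)*(z + 2*sqrt(2)) + (z + 2)*(z + 2*sqrt(2)))/((z - 3)^2*(z + 2)^3*(z + 2*sqrt(2))^2)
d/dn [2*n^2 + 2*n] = 4*n + 2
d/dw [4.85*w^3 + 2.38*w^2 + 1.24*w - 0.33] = 14.55*w^2 + 4.76*w + 1.24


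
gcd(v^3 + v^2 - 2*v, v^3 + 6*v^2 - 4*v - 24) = v + 2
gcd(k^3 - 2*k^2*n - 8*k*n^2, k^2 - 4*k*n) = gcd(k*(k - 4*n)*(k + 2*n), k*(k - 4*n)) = k^2 - 4*k*n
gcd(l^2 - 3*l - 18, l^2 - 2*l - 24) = l - 6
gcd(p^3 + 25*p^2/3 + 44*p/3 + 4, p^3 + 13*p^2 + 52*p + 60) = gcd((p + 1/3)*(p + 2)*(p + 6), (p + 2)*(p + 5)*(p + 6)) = p^2 + 8*p + 12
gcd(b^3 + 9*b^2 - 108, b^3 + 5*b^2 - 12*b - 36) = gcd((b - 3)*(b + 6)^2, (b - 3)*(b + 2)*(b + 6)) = b^2 + 3*b - 18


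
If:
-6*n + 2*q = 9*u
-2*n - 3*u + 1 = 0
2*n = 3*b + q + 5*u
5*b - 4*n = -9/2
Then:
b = -17/22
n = 7/44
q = 3/2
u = 5/22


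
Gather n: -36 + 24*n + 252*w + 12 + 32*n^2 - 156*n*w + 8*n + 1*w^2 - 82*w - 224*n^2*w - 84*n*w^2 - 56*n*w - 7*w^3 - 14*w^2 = n^2*(32 - 224*w) + n*(-84*w^2 - 212*w + 32) - 7*w^3 - 13*w^2 + 170*w - 24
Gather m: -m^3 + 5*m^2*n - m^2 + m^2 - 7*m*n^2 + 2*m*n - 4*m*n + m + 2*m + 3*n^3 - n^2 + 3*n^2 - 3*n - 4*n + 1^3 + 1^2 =-m^3 + 5*m^2*n + m*(-7*n^2 - 2*n + 3) + 3*n^3 + 2*n^2 - 7*n + 2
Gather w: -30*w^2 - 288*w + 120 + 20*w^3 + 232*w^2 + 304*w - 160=20*w^3 + 202*w^2 + 16*w - 40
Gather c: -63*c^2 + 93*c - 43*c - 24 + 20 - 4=-63*c^2 + 50*c - 8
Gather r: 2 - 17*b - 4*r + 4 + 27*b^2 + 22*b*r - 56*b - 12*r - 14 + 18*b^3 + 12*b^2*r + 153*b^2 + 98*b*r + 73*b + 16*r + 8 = 18*b^3 + 180*b^2 + r*(12*b^2 + 120*b)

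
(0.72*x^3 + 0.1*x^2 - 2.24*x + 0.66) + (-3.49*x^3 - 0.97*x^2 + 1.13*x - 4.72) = -2.77*x^3 - 0.87*x^2 - 1.11*x - 4.06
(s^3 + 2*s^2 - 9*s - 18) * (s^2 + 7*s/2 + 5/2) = s^5 + 11*s^4/2 + s^3/2 - 89*s^2/2 - 171*s/2 - 45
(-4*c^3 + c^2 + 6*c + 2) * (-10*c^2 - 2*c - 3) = 40*c^5 - 2*c^4 - 50*c^3 - 35*c^2 - 22*c - 6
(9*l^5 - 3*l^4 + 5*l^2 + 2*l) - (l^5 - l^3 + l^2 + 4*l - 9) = 8*l^5 - 3*l^4 + l^3 + 4*l^2 - 2*l + 9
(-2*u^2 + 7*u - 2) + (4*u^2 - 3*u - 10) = 2*u^2 + 4*u - 12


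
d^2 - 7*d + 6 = (d - 6)*(d - 1)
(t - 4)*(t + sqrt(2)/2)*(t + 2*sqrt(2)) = t^3 - 4*t^2 + 5*sqrt(2)*t^2/2 - 10*sqrt(2)*t + 2*t - 8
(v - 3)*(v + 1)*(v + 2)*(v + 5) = v^4 + 5*v^3 - 7*v^2 - 41*v - 30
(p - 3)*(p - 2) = p^2 - 5*p + 6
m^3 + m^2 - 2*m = m*(m - 1)*(m + 2)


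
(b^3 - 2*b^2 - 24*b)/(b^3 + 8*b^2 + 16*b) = (b - 6)/(b + 4)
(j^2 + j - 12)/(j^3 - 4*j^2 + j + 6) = (j + 4)/(j^2 - j - 2)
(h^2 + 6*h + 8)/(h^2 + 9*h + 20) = (h + 2)/(h + 5)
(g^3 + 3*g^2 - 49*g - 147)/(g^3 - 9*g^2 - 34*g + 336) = (g^2 + 10*g + 21)/(g^2 - 2*g - 48)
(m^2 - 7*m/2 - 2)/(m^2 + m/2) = (m - 4)/m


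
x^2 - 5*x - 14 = (x - 7)*(x + 2)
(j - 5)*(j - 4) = j^2 - 9*j + 20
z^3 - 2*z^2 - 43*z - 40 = (z - 8)*(z + 1)*(z + 5)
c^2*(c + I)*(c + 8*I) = c^4 + 9*I*c^3 - 8*c^2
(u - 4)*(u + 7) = u^2 + 3*u - 28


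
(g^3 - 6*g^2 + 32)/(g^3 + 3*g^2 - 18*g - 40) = (g - 4)/(g + 5)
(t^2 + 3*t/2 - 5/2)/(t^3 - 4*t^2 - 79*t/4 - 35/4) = 2*(t - 1)/(2*t^2 - 13*t - 7)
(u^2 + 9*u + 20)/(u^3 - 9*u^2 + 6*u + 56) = (u^2 + 9*u + 20)/(u^3 - 9*u^2 + 6*u + 56)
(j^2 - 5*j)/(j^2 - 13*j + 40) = j/(j - 8)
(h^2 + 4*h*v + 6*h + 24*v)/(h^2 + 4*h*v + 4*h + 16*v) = (h + 6)/(h + 4)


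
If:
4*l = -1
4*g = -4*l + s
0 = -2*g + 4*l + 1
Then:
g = 0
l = -1/4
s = -1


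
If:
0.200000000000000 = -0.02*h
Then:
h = -10.00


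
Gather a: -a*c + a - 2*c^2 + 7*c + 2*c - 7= a*(1 - c) - 2*c^2 + 9*c - 7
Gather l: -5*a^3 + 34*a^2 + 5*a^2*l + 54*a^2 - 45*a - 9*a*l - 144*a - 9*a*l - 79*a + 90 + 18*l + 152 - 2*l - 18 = -5*a^3 + 88*a^2 - 268*a + l*(5*a^2 - 18*a + 16) + 224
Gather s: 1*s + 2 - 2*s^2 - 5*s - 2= -2*s^2 - 4*s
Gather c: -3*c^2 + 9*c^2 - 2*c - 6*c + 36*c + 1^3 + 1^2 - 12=6*c^2 + 28*c - 10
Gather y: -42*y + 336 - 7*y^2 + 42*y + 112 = 448 - 7*y^2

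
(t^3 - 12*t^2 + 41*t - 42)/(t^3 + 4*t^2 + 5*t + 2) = (t^3 - 12*t^2 + 41*t - 42)/(t^3 + 4*t^2 + 5*t + 2)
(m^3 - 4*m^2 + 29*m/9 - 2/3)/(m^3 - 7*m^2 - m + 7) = (m^3 - 4*m^2 + 29*m/9 - 2/3)/(m^3 - 7*m^2 - m + 7)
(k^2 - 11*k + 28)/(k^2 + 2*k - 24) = (k - 7)/(k + 6)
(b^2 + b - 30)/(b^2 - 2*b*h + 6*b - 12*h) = (b - 5)/(b - 2*h)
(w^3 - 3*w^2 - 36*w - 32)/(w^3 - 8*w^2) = 1 + 5/w + 4/w^2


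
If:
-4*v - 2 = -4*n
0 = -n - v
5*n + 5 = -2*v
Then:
No Solution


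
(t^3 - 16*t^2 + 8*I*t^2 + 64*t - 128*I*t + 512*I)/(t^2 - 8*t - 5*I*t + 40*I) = (t^2 + 8*t*(-1 + I) - 64*I)/(t - 5*I)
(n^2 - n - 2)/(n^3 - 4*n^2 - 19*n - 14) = (n - 2)/(n^2 - 5*n - 14)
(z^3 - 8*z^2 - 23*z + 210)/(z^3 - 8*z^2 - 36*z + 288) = (z^2 - 2*z - 35)/(z^2 - 2*z - 48)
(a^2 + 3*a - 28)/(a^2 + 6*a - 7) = (a - 4)/(a - 1)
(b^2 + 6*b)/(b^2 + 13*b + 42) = b/(b + 7)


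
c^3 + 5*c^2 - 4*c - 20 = (c - 2)*(c + 2)*(c + 5)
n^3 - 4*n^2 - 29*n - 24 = (n - 8)*(n + 1)*(n + 3)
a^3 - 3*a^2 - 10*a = a*(a - 5)*(a + 2)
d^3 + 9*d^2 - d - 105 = (d - 3)*(d + 5)*(d + 7)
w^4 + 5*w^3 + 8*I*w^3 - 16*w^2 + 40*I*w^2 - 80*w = w*(w + 5)*(w + 4*I)^2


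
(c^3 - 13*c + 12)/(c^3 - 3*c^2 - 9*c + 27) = (c^2 + 3*c - 4)/(c^2 - 9)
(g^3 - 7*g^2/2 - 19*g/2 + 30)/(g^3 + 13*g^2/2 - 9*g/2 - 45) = (g - 4)/(g + 6)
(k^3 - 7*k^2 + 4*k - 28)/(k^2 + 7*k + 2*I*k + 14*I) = (k^2 - k*(7 + 2*I) + 14*I)/(k + 7)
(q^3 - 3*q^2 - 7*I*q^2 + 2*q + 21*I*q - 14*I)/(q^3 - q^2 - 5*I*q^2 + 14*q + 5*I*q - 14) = (q - 2)/(q + 2*I)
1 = 1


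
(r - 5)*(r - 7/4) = r^2 - 27*r/4 + 35/4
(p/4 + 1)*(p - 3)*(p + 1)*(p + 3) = p^4/4 + 5*p^3/4 - 5*p^2/4 - 45*p/4 - 9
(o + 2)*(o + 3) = o^2 + 5*o + 6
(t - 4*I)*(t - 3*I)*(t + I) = t^3 - 6*I*t^2 - 5*t - 12*I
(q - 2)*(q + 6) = q^2 + 4*q - 12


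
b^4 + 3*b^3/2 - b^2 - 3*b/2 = b*(b - 1)*(b + 1)*(b + 3/2)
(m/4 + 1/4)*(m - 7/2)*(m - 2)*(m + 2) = m^4/4 - 5*m^3/8 - 15*m^2/8 + 5*m/2 + 7/2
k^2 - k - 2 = (k - 2)*(k + 1)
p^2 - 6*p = p*(p - 6)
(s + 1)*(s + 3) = s^2 + 4*s + 3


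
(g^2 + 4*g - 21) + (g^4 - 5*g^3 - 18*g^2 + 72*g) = g^4 - 5*g^3 - 17*g^2 + 76*g - 21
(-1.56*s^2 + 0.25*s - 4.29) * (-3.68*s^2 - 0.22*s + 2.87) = 5.7408*s^4 - 0.5768*s^3 + 11.255*s^2 + 1.6613*s - 12.3123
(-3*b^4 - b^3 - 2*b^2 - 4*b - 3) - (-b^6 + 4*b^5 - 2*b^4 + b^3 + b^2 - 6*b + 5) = b^6 - 4*b^5 - b^4 - 2*b^3 - 3*b^2 + 2*b - 8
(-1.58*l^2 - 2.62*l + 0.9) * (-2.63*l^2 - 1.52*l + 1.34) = 4.1554*l^4 + 9.2922*l^3 - 0.5018*l^2 - 4.8788*l + 1.206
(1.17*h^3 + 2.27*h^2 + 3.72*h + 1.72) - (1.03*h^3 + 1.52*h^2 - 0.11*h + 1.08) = 0.14*h^3 + 0.75*h^2 + 3.83*h + 0.64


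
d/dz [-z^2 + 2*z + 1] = 2 - 2*z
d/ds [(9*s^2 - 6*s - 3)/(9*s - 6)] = (9*s^2 - 12*s + 7)/(9*s^2 - 12*s + 4)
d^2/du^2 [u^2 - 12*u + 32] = 2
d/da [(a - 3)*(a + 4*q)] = 2*a + 4*q - 3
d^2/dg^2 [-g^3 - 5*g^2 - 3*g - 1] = -6*g - 10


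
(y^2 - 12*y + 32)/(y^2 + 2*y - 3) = (y^2 - 12*y + 32)/(y^2 + 2*y - 3)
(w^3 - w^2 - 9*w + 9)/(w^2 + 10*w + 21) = (w^2 - 4*w + 3)/(w + 7)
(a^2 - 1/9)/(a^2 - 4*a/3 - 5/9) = (3*a - 1)/(3*a - 5)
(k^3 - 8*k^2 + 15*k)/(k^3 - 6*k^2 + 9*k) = (k - 5)/(k - 3)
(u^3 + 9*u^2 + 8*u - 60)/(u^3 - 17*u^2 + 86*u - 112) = (u^2 + 11*u + 30)/(u^2 - 15*u + 56)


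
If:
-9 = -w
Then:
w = 9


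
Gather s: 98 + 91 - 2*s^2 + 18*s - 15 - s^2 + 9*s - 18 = -3*s^2 + 27*s + 156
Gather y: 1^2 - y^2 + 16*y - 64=-y^2 + 16*y - 63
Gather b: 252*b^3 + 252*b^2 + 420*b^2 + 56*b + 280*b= 252*b^3 + 672*b^2 + 336*b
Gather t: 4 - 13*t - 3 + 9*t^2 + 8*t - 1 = 9*t^2 - 5*t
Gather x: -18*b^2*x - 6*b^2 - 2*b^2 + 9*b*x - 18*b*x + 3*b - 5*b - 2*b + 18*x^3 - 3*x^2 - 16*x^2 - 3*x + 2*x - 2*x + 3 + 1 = -8*b^2 - 4*b + 18*x^3 - 19*x^2 + x*(-18*b^2 - 9*b - 3) + 4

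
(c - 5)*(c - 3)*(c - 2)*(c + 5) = c^4 - 5*c^3 - 19*c^2 + 125*c - 150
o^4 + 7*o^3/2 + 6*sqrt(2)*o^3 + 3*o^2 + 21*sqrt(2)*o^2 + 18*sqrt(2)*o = o*(o + 3/2)*(o + 2)*(o + 6*sqrt(2))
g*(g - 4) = g^2 - 4*g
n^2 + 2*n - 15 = (n - 3)*(n + 5)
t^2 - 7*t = t*(t - 7)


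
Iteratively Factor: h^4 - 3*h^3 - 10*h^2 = (h)*(h^3 - 3*h^2 - 10*h) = h^2*(h^2 - 3*h - 10) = h^2*(h - 5)*(h + 2)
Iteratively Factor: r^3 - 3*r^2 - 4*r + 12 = (r - 3)*(r^2 - 4) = (r - 3)*(r - 2)*(r + 2)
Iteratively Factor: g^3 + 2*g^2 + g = (g)*(g^2 + 2*g + 1) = g*(g + 1)*(g + 1)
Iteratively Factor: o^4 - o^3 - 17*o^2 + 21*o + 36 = (o + 1)*(o^3 - 2*o^2 - 15*o + 36) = (o - 3)*(o + 1)*(o^2 + o - 12) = (o - 3)*(o + 1)*(o + 4)*(o - 3)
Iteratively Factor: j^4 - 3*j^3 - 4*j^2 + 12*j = (j)*(j^3 - 3*j^2 - 4*j + 12) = j*(j + 2)*(j^2 - 5*j + 6) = j*(j - 3)*(j + 2)*(j - 2)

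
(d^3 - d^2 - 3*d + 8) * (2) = 2*d^3 - 2*d^2 - 6*d + 16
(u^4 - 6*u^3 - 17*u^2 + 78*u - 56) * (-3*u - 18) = -3*u^5 + 159*u^3 + 72*u^2 - 1236*u + 1008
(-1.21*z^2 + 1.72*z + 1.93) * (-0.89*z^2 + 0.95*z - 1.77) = 1.0769*z^4 - 2.6803*z^3 + 2.058*z^2 - 1.2109*z - 3.4161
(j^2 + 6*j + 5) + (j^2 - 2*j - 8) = 2*j^2 + 4*j - 3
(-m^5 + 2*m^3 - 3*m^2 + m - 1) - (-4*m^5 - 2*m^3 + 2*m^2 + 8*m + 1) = 3*m^5 + 4*m^3 - 5*m^2 - 7*m - 2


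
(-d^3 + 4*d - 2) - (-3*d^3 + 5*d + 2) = 2*d^3 - d - 4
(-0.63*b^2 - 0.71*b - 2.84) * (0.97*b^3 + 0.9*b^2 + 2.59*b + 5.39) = -0.6111*b^5 - 1.2557*b^4 - 5.0255*b^3 - 7.7906*b^2 - 11.1825*b - 15.3076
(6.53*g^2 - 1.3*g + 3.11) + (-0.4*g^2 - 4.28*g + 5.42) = 6.13*g^2 - 5.58*g + 8.53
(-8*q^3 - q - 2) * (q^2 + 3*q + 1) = -8*q^5 - 24*q^4 - 9*q^3 - 5*q^2 - 7*q - 2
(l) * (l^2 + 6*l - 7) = l^3 + 6*l^2 - 7*l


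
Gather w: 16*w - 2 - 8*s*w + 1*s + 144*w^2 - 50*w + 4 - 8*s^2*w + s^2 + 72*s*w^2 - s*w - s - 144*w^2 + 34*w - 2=s^2 + 72*s*w^2 + w*(-8*s^2 - 9*s)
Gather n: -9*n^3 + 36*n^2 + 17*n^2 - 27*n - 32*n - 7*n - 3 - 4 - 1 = -9*n^3 + 53*n^2 - 66*n - 8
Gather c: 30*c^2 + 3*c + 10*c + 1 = 30*c^2 + 13*c + 1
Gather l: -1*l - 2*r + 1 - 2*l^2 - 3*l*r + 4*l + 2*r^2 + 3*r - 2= -2*l^2 + l*(3 - 3*r) + 2*r^2 + r - 1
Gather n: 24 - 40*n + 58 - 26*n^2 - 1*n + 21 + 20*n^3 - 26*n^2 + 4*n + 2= 20*n^3 - 52*n^2 - 37*n + 105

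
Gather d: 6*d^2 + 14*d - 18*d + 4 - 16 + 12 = 6*d^2 - 4*d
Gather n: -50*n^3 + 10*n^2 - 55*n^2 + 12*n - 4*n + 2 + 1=-50*n^3 - 45*n^2 + 8*n + 3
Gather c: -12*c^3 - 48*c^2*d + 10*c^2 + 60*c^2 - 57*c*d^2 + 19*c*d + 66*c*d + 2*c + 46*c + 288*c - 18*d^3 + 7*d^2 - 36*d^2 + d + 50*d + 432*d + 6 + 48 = -12*c^3 + c^2*(70 - 48*d) + c*(-57*d^2 + 85*d + 336) - 18*d^3 - 29*d^2 + 483*d + 54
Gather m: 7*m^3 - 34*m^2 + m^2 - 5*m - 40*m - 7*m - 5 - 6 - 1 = 7*m^3 - 33*m^2 - 52*m - 12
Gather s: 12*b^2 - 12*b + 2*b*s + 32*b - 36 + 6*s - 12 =12*b^2 + 20*b + s*(2*b + 6) - 48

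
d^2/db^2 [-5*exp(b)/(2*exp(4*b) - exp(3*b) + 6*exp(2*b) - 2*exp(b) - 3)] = 5*(2*(8*exp(3*b) - 3*exp(2*b) + 12*exp(b) - 2)^2*exp(2*b) + 3*(16*exp(3*b) - 5*exp(2*b) + 16*exp(b) - 2)*(-2*exp(4*b) + exp(3*b) - 6*exp(2*b) + 2*exp(b) + 3)*exp(b) + (-2*exp(4*b) + exp(3*b) - 6*exp(2*b) + 2*exp(b) + 3)^2)*exp(b)/(-2*exp(4*b) + exp(3*b) - 6*exp(2*b) + 2*exp(b) + 3)^3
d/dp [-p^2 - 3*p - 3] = -2*p - 3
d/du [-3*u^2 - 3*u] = -6*u - 3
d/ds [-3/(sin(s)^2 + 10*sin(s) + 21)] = 6*(sin(s) + 5)*cos(s)/(sin(s)^2 + 10*sin(s) + 21)^2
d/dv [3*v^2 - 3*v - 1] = 6*v - 3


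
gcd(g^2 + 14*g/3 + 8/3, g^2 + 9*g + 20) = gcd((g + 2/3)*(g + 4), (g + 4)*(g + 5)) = g + 4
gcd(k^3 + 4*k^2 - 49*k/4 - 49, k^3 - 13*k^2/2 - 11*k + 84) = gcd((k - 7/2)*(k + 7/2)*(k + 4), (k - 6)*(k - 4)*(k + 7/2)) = k + 7/2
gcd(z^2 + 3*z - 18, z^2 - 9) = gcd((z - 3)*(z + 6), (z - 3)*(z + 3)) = z - 3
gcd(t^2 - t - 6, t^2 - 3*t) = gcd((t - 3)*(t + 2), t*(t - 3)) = t - 3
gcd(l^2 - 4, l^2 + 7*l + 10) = l + 2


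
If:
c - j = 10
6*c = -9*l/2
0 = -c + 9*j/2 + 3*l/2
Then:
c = 30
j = 20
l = -40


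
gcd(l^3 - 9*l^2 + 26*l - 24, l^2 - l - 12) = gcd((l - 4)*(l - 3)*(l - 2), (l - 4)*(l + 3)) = l - 4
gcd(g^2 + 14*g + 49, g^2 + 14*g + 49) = g^2 + 14*g + 49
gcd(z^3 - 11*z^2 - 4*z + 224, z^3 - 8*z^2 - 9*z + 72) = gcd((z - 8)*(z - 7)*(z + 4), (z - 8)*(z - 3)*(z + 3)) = z - 8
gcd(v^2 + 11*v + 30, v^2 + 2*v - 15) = v + 5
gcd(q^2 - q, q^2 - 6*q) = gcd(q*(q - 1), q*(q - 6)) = q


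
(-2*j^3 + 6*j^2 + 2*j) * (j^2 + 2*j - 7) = -2*j^5 + 2*j^4 + 28*j^3 - 38*j^2 - 14*j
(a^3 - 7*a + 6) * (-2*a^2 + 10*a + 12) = -2*a^5 + 10*a^4 + 26*a^3 - 82*a^2 - 24*a + 72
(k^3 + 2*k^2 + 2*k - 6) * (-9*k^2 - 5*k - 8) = -9*k^5 - 23*k^4 - 36*k^3 + 28*k^2 + 14*k + 48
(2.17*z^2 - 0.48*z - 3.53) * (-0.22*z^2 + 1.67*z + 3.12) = -0.4774*z^4 + 3.7295*z^3 + 6.7454*z^2 - 7.3927*z - 11.0136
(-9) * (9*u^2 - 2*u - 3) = -81*u^2 + 18*u + 27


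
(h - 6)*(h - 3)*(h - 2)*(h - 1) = h^4 - 12*h^3 + 47*h^2 - 72*h + 36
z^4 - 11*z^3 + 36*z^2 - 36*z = z*(z - 6)*(z - 3)*(z - 2)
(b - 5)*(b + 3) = b^2 - 2*b - 15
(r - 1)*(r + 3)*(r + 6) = r^3 + 8*r^2 + 9*r - 18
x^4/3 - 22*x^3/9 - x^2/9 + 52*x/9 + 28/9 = (x/3 + 1/3)*(x - 7)*(x - 2)*(x + 2/3)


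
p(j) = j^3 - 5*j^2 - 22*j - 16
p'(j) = 3*j^2 - 10*j - 22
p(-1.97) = 0.29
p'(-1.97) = 9.34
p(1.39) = -53.55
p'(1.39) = -30.10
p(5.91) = -114.24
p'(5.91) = 23.68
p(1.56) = -58.69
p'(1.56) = -30.30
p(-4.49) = -108.54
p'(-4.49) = 83.38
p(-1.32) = 2.03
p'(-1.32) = -3.57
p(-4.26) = -90.33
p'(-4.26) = 75.04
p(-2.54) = -8.77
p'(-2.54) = 22.75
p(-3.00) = -22.00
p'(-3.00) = 35.00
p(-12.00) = -2200.00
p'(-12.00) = 530.00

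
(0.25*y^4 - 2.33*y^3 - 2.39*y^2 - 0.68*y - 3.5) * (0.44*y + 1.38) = 0.11*y^5 - 0.6802*y^4 - 4.267*y^3 - 3.5974*y^2 - 2.4784*y - 4.83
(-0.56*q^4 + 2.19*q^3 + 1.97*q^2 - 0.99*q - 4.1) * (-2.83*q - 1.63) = 1.5848*q^5 - 5.2849*q^4 - 9.1448*q^3 - 0.4094*q^2 + 13.2167*q + 6.683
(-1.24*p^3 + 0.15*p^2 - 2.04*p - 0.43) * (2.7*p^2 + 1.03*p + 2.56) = -3.348*p^5 - 0.8722*p^4 - 8.5279*p^3 - 2.8782*p^2 - 5.6653*p - 1.1008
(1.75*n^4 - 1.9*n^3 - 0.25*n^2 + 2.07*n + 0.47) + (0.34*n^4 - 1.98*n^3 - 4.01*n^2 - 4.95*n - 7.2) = 2.09*n^4 - 3.88*n^3 - 4.26*n^2 - 2.88*n - 6.73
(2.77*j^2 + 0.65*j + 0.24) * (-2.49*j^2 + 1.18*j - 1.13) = -6.8973*j^4 + 1.6501*j^3 - 2.9607*j^2 - 0.4513*j - 0.2712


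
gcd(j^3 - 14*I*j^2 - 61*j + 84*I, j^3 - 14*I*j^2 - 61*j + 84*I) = j^3 - 14*I*j^2 - 61*j + 84*I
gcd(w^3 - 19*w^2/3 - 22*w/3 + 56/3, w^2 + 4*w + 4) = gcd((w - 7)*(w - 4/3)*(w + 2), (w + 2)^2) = w + 2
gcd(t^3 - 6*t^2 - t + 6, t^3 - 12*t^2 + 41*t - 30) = t^2 - 7*t + 6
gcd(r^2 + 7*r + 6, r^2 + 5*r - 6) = r + 6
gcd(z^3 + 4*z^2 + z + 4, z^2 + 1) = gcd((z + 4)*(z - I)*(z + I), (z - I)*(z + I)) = z^2 + 1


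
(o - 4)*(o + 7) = o^2 + 3*o - 28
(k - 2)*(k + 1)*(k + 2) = k^3 + k^2 - 4*k - 4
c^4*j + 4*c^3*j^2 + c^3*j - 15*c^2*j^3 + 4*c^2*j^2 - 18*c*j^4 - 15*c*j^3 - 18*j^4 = (c - 3*j)*(c + j)*(c + 6*j)*(c*j + j)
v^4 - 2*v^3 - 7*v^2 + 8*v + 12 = (v - 3)*(v - 2)*(v + 1)*(v + 2)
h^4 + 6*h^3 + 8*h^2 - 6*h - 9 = (h - 1)*(h + 1)*(h + 3)^2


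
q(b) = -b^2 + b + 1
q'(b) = 1 - 2*b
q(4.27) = -12.96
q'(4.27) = -7.54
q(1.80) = -0.44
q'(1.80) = -2.60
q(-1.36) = -2.21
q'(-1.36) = 3.72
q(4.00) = -11.00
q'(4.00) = -7.00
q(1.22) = 0.73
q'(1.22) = -1.44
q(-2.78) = -9.51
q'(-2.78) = 6.56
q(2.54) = -2.91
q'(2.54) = -4.08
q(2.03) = -1.09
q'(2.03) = -3.06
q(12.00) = -131.00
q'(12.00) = -23.00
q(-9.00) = -89.00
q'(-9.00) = 19.00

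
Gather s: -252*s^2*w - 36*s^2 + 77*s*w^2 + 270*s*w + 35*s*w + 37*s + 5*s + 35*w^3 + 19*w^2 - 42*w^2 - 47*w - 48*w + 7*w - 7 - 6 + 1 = s^2*(-252*w - 36) + s*(77*w^2 + 305*w + 42) + 35*w^3 - 23*w^2 - 88*w - 12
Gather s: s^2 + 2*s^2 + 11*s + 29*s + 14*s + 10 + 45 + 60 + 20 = 3*s^2 + 54*s + 135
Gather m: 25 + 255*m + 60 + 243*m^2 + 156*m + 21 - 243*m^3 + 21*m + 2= -243*m^3 + 243*m^2 + 432*m + 108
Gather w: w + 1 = w + 1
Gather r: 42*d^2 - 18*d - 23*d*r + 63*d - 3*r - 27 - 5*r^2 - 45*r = 42*d^2 + 45*d - 5*r^2 + r*(-23*d - 48) - 27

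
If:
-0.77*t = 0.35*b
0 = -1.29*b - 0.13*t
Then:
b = 0.00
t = 0.00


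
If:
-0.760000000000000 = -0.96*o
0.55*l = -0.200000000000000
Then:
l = -0.36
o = 0.79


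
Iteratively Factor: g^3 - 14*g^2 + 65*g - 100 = (g - 5)*(g^2 - 9*g + 20) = (g - 5)^2*(g - 4)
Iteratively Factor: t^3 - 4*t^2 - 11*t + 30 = (t - 2)*(t^2 - 2*t - 15) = (t - 2)*(t + 3)*(t - 5)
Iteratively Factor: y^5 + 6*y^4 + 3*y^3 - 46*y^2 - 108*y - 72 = (y + 2)*(y^4 + 4*y^3 - 5*y^2 - 36*y - 36) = (y + 2)^2*(y^3 + 2*y^2 - 9*y - 18) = (y + 2)^3*(y^2 - 9) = (y - 3)*(y + 2)^3*(y + 3)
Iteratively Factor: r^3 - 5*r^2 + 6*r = (r - 3)*(r^2 - 2*r) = r*(r - 3)*(r - 2)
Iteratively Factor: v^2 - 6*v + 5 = (v - 1)*(v - 5)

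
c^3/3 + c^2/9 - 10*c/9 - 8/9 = (c/3 + 1/3)*(c - 2)*(c + 4/3)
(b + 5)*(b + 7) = b^2 + 12*b + 35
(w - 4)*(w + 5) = w^2 + w - 20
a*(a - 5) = a^2 - 5*a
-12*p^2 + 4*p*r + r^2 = (-2*p + r)*(6*p + r)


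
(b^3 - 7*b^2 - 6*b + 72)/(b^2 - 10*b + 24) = b + 3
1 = 1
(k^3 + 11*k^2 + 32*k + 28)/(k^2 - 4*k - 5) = (k^3 + 11*k^2 + 32*k + 28)/(k^2 - 4*k - 5)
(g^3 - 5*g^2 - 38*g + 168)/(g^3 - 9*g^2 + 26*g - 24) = (g^2 - g - 42)/(g^2 - 5*g + 6)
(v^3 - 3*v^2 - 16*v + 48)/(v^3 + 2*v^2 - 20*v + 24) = (v^3 - 3*v^2 - 16*v + 48)/(v^3 + 2*v^2 - 20*v + 24)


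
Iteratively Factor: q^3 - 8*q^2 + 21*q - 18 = (q - 3)*(q^2 - 5*q + 6) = (q - 3)*(q - 2)*(q - 3)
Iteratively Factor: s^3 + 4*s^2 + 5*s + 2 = (s + 1)*(s^2 + 3*s + 2) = (s + 1)^2*(s + 2)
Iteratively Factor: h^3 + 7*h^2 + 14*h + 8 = (h + 4)*(h^2 + 3*h + 2) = (h + 2)*(h + 4)*(h + 1)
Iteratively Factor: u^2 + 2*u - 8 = (u + 4)*(u - 2)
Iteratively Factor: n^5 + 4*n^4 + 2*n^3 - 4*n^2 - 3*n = (n + 1)*(n^4 + 3*n^3 - n^2 - 3*n) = (n + 1)^2*(n^3 + 2*n^2 - 3*n) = (n + 1)^2*(n + 3)*(n^2 - n) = n*(n + 1)^2*(n + 3)*(n - 1)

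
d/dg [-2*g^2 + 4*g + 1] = 4 - 4*g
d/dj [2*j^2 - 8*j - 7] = 4*j - 8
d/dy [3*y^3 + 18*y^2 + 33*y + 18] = 9*y^2 + 36*y + 33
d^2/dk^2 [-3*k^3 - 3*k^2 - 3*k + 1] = -18*k - 6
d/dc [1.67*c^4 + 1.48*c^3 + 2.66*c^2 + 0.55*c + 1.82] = 6.68*c^3 + 4.44*c^2 + 5.32*c + 0.55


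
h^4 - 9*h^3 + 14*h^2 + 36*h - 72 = (h - 6)*(h - 3)*(h - 2)*(h + 2)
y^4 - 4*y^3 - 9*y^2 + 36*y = y*(y - 4)*(y - 3)*(y + 3)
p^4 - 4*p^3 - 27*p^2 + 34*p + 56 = (p - 7)*(p - 2)*(p + 1)*(p + 4)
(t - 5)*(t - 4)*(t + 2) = t^3 - 7*t^2 + 2*t + 40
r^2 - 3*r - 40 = (r - 8)*(r + 5)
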